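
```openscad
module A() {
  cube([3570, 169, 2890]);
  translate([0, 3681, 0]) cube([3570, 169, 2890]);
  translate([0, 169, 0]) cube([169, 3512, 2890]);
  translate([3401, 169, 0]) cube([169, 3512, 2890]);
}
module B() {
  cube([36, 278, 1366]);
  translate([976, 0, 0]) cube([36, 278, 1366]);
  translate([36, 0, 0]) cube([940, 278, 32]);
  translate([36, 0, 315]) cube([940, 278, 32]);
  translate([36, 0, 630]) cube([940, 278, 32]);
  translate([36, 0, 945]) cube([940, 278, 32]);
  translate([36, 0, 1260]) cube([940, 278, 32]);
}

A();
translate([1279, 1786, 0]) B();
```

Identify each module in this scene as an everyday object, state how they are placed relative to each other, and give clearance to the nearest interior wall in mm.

A is a house frame. B is a bookshelf. The bookshelf sits inside the house frame, centred. The clearance to the nearest interior wall is 1110 mm.

Clearances: x = 1110, y = 1617; minimum 1110 mm.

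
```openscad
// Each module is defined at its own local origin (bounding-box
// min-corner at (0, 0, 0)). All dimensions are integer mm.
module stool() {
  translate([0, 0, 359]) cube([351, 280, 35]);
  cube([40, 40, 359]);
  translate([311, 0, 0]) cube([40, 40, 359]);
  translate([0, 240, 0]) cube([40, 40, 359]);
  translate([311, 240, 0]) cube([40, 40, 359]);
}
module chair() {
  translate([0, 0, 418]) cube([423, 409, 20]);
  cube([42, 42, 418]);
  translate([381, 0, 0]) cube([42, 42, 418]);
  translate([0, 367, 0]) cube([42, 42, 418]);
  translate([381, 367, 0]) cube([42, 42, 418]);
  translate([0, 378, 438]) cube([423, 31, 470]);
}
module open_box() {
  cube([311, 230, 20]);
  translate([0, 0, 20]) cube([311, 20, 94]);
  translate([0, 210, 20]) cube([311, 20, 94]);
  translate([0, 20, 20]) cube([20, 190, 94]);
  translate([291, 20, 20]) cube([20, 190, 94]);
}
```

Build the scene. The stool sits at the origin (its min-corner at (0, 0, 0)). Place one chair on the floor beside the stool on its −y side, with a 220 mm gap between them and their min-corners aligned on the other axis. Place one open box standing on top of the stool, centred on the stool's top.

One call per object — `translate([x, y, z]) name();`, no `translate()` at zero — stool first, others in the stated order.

stool();
translate([0, -629, 0]) chair();
translate([20, 25, 394]) open_box();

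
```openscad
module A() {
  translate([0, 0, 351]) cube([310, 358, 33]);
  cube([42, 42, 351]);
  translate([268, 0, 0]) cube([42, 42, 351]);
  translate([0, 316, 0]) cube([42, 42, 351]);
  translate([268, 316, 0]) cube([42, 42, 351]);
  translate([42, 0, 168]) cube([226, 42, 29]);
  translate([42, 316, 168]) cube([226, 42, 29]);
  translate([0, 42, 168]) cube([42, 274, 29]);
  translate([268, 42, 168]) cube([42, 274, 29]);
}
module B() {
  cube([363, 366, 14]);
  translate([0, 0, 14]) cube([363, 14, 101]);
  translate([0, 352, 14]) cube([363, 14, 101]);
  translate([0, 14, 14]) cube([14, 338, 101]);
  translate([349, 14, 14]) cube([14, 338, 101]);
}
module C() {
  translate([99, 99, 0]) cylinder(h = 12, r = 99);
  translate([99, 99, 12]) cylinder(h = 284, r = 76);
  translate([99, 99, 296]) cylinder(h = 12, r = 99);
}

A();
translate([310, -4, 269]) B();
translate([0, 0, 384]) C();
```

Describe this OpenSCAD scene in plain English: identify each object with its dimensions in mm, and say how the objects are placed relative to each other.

A is a four-legged stool. The seat is 310×358 mm, 33 mm thick, top at z = 384 mm. It stands on four square legs, each 42×42 mm in cross-section, from z = 0 to the seat underside, each flush with a corner of the seat. Four stretchers, 42 mm wide and 29 mm tall, connect adjacent legs with their undersides at z = 168 mm, each running between the inner faces of the legs it joins and aligned with the legs' outer faces on the other axis.

B is an open storage box with external size 363×366×115 mm and wall thickness 14 mm (the base is also 14 mm thick). The base covers the whole footprint; the four walls stand on the base, with the y-facing walls full-width and the x-facing walls fitting between their inner faces.

C is a spool: two coaxial disc flanges of radius 99 mm and thickness 12 mm, joined by a core cylinder of radius 76 mm and height 284 mm. The lower flange rests on z = 0 and the three cylinders share a vertical axis.

The open box is beside the stool with their tops flush at z = 384. The spool is on top of the stool.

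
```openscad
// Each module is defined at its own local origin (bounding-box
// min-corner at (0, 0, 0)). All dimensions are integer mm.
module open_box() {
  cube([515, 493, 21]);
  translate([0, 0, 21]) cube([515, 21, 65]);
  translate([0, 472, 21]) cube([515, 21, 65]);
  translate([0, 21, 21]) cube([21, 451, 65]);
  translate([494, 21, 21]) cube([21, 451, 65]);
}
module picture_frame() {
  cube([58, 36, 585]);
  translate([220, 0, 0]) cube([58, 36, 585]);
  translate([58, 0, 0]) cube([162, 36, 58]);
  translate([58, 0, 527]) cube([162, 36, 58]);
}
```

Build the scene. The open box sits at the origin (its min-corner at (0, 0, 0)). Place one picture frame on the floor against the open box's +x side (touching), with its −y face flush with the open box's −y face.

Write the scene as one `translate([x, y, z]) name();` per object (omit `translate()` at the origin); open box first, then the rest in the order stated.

open_box();
translate([515, 0, 0]) picture_frame();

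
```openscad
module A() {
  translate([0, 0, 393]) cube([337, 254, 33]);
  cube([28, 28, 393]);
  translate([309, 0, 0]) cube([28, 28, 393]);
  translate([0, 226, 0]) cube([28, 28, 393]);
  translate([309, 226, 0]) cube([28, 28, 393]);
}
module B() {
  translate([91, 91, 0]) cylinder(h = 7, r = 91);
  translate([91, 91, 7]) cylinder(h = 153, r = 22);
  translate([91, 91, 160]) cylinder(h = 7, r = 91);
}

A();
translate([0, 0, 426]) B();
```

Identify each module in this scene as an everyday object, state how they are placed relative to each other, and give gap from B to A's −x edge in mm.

A is a stool. B is a spool. The spool is on top of the stool. The gap from the spool to the stool's −x edge is 0 mm.

The spool's min-x is at 0; the stool's min-x is 0; gap = 0 mm.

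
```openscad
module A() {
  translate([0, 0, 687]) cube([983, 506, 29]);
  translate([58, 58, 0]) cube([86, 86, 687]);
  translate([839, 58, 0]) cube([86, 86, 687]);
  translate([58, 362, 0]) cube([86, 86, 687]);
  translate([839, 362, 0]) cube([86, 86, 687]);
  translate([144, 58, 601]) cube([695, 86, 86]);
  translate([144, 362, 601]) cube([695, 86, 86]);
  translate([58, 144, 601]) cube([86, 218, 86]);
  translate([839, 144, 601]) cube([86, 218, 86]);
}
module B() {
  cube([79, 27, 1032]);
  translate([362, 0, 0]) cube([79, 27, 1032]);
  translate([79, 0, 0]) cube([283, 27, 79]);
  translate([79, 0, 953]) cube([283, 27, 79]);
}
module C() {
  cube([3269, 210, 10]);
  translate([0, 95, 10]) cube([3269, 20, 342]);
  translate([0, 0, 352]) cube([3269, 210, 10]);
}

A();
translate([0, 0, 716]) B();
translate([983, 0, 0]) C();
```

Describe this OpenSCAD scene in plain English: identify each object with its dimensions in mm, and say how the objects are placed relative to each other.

A is a table: top 983 mm (x) × 506 mm (y), 29 mm thick, upper face at z = 716 mm, on four 86×86 mm square legs, each inset 58 mm from the nearest pair of top edges, running from z = 0 to the bottom of the top. Four apron rails, 86 mm thick and 86 mm tall, run between adjacent legs with their top edges flush with the underside of the top and their outer faces flush with the legs' outer faces.

B is a picture frame with a 283×874 mm rectangular opening (x by z) and a uniform 79 mm border on every side. Frame depth is 27 mm along y. It is built from two vertical stiles running the full outside height and two horizontal rails spanning the gap between the stiles.

C is an I-beam lying along x, 3269 mm long. Overall section height 362 mm. Two flanges 210 mm wide (y) and 10 mm thick, one on the floor and one at the top; a web 20 mm thick runs between them, centred on the flange width.

The picture frame is on top of the table. The I-beam is against the table's +x side, with their −y faces flush.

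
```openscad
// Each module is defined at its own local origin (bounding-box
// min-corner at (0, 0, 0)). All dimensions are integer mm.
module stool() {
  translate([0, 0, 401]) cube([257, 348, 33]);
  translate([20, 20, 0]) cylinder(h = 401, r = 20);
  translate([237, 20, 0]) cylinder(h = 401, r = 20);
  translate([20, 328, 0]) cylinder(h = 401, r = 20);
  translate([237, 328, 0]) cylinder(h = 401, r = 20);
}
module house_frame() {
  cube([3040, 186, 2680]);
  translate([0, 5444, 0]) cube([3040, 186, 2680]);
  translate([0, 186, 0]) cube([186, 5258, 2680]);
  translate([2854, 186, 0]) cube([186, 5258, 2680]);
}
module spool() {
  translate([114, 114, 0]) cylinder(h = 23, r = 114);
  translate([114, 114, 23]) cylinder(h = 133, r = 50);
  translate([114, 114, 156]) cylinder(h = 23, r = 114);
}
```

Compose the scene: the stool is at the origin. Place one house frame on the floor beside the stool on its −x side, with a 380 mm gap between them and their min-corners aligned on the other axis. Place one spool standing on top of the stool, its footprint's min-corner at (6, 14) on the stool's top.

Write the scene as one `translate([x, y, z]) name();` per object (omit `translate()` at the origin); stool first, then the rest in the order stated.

stool();
translate([-3420, 0, 0]) house_frame();
translate([6, 14, 434]) spool();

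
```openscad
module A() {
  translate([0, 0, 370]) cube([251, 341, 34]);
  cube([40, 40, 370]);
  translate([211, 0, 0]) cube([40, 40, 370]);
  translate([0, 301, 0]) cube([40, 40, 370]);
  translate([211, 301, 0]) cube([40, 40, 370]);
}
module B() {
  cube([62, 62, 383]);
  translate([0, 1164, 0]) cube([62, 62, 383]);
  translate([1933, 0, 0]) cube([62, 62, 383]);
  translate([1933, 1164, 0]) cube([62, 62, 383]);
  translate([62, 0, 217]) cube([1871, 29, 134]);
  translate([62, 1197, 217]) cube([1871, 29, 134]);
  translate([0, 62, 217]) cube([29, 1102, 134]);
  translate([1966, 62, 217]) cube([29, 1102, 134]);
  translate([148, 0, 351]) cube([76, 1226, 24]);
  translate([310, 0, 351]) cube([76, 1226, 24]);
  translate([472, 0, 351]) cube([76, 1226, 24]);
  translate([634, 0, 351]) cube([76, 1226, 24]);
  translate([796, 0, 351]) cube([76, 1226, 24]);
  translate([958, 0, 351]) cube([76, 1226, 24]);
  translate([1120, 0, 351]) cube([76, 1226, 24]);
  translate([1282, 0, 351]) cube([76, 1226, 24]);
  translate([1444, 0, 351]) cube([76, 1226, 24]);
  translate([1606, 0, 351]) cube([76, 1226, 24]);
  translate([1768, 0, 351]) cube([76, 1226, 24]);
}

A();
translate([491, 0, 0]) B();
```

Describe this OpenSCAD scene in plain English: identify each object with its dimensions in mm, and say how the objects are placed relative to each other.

A is a four-legged stool. The seat is 251×341 mm, 34 mm thick, top at z = 404 mm. It stands on four square legs, each 40×40 mm in cross-section, from z = 0 to the seat underside, each flush with a corner of the seat.

B is a bed frame 1995 mm long (x) by 1226 mm wide (y). Four 62×62 mm corner posts, 383 mm tall, at the corners of the footprint. Four rails of 29 mm thickness and 134 mm height run between adjacent posts with their undersides at z = 217 mm, their outer faces flush with the outside of the frame (the two x-running rails run between the posts' inner faces; the two y-running rails run between the posts' inner faces). 11 slats, each 76 mm wide (x) and 24 mm thick, lie across the top of the two x-running rails, running the full 1226 mm width of the frame in y; the slats are evenly spaced along x between the inner faces of the end posts with equal gaps (rounded down to the nearest mm) at the −x end and between each pair — any rounding remainder accumulates at the +x end.

The bed frame is on the floor beside the stool on its +x side.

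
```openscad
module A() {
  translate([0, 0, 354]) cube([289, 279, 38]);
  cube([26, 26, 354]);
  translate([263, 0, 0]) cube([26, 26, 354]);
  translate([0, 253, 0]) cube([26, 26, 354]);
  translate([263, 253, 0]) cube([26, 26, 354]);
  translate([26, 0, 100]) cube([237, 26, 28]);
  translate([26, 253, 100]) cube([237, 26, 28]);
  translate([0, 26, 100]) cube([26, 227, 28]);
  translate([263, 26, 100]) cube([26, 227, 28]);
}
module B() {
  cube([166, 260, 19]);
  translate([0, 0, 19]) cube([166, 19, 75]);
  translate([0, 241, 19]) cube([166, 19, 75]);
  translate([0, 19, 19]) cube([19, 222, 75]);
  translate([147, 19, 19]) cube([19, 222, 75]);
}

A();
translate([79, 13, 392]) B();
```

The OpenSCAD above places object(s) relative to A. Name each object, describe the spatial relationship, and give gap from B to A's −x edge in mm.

A is a stool. B is an open box. The open box is on top of the stool. The gap from the open box to the stool's −x edge is 79 mm.

The open box's min-x is at 79; the stool's min-x is 0; gap = 79 mm.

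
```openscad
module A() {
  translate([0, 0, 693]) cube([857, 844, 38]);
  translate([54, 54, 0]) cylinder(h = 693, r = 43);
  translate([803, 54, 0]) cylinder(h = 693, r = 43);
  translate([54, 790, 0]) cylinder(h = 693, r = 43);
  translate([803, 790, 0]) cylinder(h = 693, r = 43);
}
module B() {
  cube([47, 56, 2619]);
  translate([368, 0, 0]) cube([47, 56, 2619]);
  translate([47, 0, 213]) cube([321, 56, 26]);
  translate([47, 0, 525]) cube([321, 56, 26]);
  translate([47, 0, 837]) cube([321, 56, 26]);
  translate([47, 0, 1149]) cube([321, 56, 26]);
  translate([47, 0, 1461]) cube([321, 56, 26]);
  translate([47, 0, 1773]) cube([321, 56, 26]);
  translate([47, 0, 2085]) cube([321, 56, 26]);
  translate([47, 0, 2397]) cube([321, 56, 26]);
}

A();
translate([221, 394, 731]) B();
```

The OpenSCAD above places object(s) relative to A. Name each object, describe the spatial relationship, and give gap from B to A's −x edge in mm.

The ladder's min-x is at 221; the table's min-x is 0; gap = 221 mm.

A is a table. B is a ladder. The ladder is on top of the table, centred. The gap from the ladder to the table's −x edge is 221 mm.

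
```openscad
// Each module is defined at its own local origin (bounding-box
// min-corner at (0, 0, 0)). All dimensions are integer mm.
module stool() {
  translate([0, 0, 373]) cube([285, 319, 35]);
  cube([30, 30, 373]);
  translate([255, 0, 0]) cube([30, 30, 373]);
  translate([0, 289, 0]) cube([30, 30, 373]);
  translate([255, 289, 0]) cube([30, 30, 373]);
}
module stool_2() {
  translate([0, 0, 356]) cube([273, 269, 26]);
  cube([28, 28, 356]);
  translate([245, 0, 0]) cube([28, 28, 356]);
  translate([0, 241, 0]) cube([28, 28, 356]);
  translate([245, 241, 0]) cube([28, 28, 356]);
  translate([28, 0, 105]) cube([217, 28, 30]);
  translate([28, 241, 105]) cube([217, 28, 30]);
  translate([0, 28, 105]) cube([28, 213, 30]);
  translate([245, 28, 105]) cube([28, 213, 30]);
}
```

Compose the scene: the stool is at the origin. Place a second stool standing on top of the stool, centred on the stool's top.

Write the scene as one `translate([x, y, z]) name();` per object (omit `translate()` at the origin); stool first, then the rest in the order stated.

stool();
translate([6, 25, 408]) stool_2();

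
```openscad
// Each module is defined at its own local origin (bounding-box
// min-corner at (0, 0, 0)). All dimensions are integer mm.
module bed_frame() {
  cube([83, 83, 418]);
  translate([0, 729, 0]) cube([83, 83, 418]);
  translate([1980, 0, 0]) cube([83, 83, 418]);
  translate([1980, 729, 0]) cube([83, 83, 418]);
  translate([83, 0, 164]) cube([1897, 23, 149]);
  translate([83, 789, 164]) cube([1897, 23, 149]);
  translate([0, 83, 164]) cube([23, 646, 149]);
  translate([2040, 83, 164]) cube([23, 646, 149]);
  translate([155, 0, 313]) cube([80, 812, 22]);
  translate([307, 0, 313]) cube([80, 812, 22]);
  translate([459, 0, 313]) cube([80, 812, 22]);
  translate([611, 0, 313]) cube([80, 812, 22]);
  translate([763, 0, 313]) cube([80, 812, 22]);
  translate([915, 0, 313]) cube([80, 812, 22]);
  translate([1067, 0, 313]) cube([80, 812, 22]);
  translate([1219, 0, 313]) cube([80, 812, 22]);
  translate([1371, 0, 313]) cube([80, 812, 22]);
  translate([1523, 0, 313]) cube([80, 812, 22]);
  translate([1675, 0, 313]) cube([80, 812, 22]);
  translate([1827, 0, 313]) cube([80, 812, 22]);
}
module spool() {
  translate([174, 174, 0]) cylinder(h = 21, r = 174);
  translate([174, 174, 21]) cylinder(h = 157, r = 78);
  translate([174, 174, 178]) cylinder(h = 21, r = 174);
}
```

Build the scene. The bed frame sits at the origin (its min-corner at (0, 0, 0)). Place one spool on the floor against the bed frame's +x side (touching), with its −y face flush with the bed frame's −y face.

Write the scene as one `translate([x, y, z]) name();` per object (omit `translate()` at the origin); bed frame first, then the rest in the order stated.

bed_frame();
translate([2063, 0, 0]) spool();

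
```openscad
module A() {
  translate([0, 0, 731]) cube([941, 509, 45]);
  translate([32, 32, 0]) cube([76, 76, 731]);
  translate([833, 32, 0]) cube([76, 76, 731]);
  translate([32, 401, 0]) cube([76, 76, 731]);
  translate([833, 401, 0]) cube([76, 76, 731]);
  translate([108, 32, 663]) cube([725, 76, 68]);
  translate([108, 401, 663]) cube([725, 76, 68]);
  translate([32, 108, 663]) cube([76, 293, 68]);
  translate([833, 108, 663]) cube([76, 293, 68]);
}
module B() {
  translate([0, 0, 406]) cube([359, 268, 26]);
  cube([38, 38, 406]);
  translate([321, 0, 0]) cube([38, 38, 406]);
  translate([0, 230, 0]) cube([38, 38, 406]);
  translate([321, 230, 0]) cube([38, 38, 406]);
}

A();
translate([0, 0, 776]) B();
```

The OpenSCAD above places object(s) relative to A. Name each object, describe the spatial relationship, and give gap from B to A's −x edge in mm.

The stool's min-x is at 0; the table's min-x is 0; gap = 0 mm.

A is a table. B is a stool. The stool is on top of the table. The gap from the stool to the table's −x edge is 0 mm.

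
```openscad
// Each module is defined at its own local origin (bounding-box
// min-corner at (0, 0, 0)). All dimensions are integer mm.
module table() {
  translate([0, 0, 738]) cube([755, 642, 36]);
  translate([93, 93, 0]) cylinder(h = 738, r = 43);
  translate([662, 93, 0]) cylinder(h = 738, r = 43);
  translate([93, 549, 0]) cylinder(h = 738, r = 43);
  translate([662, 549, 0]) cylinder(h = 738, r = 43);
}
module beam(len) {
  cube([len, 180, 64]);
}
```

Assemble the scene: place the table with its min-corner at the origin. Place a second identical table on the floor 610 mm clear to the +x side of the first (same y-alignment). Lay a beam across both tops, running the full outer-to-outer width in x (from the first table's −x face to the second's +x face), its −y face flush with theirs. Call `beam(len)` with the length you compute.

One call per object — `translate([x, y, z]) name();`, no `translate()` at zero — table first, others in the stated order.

table();
translate([1365, 0, 0]) table();
translate([0, 0, 774]) beam(2120);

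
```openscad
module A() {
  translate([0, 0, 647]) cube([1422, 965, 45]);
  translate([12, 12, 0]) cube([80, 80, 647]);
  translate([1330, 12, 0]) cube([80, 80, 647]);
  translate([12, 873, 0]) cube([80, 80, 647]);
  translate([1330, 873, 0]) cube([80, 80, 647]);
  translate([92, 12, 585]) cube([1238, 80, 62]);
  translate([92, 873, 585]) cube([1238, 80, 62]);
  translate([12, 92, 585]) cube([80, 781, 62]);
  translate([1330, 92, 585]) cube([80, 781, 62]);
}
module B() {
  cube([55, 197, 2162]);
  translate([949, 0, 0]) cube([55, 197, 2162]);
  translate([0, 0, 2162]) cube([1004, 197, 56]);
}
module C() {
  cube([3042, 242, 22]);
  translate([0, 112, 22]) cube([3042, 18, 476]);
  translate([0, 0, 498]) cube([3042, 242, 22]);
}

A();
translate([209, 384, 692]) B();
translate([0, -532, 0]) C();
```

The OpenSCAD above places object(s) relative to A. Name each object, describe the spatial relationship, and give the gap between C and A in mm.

The I-beam's nearest face is 290 mm from the table's −y face.

A is a table. B is a door frame. C is an I-beam. The door frame is on top of the table, centred. The I-beam is on the floor beside the table on its −y side. The gap between the I-beam and the table is 290 mm.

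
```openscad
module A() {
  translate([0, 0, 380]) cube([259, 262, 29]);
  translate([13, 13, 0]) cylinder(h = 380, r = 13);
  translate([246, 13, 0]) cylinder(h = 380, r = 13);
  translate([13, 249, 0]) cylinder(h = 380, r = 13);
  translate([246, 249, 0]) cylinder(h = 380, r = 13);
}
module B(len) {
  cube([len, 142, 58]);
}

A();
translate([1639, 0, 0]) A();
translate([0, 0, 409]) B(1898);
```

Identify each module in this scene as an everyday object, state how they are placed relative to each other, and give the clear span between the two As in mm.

A is a stool. B is a beam. A beam spans the tops of two stools. The clear span between the two stools is 1380 mm.

Second stool starts at x = 1639; first ends at x = 259; clear span = 1639 − 259 = 1380 mm.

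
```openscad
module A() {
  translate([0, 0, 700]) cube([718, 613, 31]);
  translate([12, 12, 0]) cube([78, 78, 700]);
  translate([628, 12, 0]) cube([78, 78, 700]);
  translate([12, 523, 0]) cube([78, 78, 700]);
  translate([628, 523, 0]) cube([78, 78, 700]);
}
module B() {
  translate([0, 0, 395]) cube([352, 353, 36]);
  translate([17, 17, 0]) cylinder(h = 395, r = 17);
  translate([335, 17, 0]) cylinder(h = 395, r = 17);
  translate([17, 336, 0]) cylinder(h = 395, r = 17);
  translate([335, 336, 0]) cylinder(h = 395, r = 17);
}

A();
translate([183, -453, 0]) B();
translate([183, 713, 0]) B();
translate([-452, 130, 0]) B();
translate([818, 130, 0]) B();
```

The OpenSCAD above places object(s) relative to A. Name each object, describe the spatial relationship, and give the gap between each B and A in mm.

Each stool's nearest face is 100 mm from the table's bounding box.

A is a table. B is a stool. Four stools sit around the table at the −y, +y, −x, +x sides. The gap between each stool and the table is 100 mm.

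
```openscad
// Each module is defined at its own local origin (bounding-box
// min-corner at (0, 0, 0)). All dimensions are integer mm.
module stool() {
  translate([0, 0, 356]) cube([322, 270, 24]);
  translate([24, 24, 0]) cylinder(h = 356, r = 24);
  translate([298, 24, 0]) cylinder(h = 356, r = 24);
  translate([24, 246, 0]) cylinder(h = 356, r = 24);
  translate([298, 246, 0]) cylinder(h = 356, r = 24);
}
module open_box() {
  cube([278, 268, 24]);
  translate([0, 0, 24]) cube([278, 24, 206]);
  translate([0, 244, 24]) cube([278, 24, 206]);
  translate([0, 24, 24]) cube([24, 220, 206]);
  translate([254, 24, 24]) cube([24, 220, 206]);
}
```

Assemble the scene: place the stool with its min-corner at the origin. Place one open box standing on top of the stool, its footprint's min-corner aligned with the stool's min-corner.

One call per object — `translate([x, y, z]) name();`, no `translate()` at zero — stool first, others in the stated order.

stool();
translate([0, 0, 380]) open_box();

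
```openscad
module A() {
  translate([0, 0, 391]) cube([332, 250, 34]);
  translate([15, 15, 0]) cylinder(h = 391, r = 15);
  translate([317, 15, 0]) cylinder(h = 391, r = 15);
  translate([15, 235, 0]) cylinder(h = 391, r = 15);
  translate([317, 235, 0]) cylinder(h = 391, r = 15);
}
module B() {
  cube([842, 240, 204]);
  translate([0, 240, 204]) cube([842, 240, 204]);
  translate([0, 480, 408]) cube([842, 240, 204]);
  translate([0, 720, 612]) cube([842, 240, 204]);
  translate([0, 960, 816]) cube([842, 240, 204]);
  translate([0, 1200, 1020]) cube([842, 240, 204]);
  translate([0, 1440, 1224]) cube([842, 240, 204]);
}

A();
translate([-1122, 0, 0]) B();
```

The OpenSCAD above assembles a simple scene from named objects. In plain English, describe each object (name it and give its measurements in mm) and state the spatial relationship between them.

A is a four-legged stool. The seat is 332×250 mm, 34 mm thick, top at z = 425 mm. It stands on four round legs, each 30 mm in diameter, from z = 0 to the seat underside, each leg's axis is inset half a diameter from the nearest pair of seat edges (so the leg's bounding box is flush with the corner).

B is a straight staircase of 7 solid steps. Each step is 842 mm wide (x), 240 mm deep (y, the going) and 204 mm tall (the rise). The first step rests on the floor; each subsequent step sits one going further in +y and one rise higher in +z, directly behind and above the previous step with no overlap.

The staircase is on the floor beside the stool on its −x side.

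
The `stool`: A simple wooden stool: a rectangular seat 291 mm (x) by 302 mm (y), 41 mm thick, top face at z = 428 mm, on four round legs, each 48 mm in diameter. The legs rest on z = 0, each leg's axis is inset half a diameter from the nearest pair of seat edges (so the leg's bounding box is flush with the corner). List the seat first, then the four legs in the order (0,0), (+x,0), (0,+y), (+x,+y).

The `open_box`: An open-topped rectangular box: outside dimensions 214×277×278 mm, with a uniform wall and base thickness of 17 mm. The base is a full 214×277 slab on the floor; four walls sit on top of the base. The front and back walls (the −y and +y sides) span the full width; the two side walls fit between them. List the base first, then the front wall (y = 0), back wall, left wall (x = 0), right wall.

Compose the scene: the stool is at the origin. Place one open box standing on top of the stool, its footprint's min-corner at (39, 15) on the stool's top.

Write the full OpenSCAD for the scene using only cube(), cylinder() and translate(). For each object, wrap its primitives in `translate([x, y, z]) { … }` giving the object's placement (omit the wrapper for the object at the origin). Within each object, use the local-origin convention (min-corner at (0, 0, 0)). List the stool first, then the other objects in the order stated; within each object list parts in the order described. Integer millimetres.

translate([0, 0, 387]) cube([291, 302, 41]);
translate([24, 24, 0]) cylinder(h = 387, r = 24);
translate([267, 24, 0]) cylinder(h = 387, r = 24);
translate([24, 278, 0]) cylinder(h = 387, r = 24);
translate([267, 278, 0]) cylinder(h = 387, r = 24);
translate([39, 15, 428]) {
  cube([214, 277, 17]);
  translate([0, 0, 17]) cube([214, 17, 261]);
  translate([0, 260, 17]) cube([214, 17, 261]);
  translate([0, 17, 17]) cube([17, 243, 261]);
  translate([197, 17, 17]) cube([17, 243, 261]);
}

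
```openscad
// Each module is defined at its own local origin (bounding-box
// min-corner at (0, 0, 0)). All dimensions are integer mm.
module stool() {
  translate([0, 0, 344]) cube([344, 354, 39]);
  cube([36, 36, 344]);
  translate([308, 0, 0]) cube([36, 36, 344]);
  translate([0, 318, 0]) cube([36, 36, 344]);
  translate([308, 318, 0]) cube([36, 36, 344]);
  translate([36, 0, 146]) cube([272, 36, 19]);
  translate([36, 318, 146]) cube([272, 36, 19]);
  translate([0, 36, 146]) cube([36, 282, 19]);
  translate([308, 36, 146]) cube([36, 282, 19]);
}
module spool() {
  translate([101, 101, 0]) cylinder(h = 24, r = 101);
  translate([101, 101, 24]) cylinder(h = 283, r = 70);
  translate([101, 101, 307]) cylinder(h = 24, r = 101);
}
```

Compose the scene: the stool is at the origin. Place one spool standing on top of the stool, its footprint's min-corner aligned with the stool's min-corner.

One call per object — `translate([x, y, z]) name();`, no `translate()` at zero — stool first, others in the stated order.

stool();
translate([0, 0, 383]) spool();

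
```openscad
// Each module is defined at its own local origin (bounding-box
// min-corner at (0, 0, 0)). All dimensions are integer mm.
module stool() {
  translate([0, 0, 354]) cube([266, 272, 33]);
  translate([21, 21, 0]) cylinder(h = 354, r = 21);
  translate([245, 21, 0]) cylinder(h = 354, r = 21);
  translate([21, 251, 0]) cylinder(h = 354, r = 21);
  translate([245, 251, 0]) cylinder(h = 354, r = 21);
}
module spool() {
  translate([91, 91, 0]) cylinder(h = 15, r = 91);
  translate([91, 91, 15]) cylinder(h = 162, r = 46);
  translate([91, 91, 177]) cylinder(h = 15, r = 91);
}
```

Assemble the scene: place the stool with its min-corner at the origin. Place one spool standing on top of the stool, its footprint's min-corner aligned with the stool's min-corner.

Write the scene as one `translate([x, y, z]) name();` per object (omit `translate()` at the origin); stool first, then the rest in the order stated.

stool();
translate([0, 0, 387]) spool();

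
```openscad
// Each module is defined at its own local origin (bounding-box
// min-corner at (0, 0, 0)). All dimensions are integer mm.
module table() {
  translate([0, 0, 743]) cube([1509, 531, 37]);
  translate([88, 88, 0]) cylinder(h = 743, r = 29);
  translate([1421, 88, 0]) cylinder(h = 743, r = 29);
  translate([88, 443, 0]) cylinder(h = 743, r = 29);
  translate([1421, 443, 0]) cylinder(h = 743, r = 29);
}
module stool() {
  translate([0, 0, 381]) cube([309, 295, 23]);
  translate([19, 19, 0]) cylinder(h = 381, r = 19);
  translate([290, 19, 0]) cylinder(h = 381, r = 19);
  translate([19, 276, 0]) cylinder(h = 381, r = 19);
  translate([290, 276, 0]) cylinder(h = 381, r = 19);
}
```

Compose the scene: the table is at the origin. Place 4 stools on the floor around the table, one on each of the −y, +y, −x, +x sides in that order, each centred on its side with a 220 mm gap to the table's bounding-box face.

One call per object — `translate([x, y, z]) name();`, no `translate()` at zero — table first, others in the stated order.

table();
translate([600, -515, 0]) stool();
translate([600, 751, 0]) stool();
translate([-529, 118, 0]) stool();
translate([1729, 118, 0]) stool();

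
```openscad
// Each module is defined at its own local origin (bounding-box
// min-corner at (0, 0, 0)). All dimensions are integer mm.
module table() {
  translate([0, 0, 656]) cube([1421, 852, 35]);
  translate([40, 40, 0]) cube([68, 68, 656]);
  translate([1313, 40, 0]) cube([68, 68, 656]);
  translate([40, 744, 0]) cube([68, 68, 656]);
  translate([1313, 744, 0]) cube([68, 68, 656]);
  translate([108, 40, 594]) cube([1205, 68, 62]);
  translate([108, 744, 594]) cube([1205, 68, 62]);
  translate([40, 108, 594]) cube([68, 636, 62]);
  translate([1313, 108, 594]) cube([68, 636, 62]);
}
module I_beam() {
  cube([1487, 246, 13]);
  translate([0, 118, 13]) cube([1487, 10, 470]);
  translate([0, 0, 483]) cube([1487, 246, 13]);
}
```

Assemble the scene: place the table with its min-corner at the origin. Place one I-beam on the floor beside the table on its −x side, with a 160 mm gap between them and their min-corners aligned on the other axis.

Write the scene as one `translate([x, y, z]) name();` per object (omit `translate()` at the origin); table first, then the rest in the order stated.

table();
translate([-1647, 0, 0]) I_beam();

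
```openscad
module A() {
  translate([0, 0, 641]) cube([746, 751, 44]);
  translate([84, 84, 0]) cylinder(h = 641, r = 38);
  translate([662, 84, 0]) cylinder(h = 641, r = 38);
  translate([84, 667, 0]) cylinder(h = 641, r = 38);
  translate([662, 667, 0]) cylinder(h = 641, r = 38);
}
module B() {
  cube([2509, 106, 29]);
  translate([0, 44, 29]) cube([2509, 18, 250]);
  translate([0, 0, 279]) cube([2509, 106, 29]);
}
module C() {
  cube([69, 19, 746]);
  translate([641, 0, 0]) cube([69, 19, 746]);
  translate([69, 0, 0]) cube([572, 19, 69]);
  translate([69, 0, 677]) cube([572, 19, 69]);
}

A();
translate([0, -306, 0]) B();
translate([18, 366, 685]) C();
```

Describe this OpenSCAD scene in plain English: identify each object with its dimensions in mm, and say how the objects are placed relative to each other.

A is a rectangular dining table. The top is 746×751×44 mm with its upper surface at z = 685 mm. It stands on four round legs of 76 mm diameter, each leg's bounding box inset 46 mm from the nearest pair of top edges, running from the floor to the underside of the top.

B is an I-beam lying along x, 2509 mm long. Overall section height 308 mm. Two flanges 106 mm wide (y) and 29 mm thick, one on the floor and one at the top; a web 18 mm thick runs between them, centred on the flange width.

C is a rectangular picture frame lying in the x–z plane (depth along y). The opening is 572 mm wide (x) by 608 mm tall (z), surrounded by a border 69 mm wide on all four sides. The frame is 19 mm deep and is made of two full-height vertical stiles with two horizontal rails fitted between them.

The I-beam is on the floor beside the table on its −y side. The picture frame is on top of the table, centred.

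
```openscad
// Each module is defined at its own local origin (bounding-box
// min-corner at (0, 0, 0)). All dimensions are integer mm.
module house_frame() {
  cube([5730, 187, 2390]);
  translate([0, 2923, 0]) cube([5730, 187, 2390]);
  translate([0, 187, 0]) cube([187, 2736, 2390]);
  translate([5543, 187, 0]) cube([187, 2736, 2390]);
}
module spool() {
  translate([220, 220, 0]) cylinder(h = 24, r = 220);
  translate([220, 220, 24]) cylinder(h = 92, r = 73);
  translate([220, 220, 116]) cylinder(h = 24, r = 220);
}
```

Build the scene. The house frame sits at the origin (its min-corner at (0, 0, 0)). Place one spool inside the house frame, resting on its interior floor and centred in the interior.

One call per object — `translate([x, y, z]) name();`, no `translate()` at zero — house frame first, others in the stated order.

house_frame();
translate([2645, 1335, 0]) spool();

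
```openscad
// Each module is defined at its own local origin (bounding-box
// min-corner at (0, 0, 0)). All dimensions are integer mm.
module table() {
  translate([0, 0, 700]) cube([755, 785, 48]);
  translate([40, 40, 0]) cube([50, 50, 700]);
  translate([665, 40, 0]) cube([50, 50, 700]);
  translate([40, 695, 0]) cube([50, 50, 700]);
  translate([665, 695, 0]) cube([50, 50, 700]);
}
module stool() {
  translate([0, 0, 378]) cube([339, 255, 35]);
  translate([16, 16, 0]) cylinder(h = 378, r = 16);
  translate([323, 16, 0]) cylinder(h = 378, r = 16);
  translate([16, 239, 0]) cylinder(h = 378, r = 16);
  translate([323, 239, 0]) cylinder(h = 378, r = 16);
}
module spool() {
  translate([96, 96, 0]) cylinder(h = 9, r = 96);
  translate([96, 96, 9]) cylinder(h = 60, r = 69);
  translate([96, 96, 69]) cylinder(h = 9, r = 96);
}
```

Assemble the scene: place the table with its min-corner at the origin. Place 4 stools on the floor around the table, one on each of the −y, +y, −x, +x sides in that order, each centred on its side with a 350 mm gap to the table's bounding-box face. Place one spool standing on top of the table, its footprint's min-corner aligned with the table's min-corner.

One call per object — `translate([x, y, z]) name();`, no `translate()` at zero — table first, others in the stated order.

table();
translate([208, -605, 0]) stool();
translate([208, 1135, 0]) stool();
translate([-689, 265, 0]) stool();
translate([1105, 265, 0]) stool();
translate([0, 0, 748]) spool();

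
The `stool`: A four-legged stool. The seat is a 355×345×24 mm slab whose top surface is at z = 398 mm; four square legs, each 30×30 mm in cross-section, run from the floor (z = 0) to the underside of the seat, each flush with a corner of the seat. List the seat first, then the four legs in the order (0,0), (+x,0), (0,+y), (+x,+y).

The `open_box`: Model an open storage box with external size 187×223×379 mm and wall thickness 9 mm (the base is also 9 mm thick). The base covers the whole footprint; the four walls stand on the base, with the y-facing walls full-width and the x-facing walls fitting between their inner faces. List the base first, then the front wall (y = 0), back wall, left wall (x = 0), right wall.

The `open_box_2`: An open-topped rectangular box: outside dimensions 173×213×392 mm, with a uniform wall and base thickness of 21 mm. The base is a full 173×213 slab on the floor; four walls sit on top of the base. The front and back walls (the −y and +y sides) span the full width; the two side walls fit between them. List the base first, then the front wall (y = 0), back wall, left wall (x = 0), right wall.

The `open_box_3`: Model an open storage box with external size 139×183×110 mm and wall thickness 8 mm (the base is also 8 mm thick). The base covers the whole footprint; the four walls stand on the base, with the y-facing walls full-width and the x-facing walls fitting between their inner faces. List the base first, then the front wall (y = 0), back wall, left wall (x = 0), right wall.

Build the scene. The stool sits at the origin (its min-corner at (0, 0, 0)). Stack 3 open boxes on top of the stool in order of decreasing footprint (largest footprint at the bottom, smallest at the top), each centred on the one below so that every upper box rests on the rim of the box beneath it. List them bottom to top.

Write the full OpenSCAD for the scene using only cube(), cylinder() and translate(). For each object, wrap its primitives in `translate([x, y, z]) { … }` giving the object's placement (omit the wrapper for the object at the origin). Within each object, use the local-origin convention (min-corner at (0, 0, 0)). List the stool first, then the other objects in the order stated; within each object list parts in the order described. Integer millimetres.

translate([0, 0, 374]) cube([355, 345, 24]);
cube([30, 30, 374]);
translate([325, 0, 0]) cube([30, 30, 374]);
translate([0, 315, 0]) cube([30, 30, 374]);
translate([325, 315, 0]) cube([30, 30, 374]);
translate([84, 61, 398]) {
  cube([187, 223, 9]);
  translate([0, 0, 9]) cube([187, 9, 370]);
  translate([0, 214, 9]) cube([187, 9, 370]);
  translate([0, 9, 9]) cube([9, 205, 370]);
  translate([178, 9, 9]) cube([9, 205, 370]);
}
translate([91, 66, 777]) {
  cube([173, 213, 21]);
  translate([0, 0, 21]) cube([173, 21, 371]);
  translate([0, 192, 21]) cube([173, 21, 371]);
  translate([0, 21, 21]) cube([21, 171, 371]);
  translate([152, 21, 21]) cube([21, 171, 371]);
}
translate([108, 81, 1169]) {
  cube([139, 183, 8]);
  translate([0, 0, 8]) cube([139, 8, 102]);
  translate([0, 175, 8]) cube([139, 8, 102]);
  translate([0, 8, 8]) cube([8, 167, 102]);
  translate([131, 8, 8]) cube([8, 167, 102]);
}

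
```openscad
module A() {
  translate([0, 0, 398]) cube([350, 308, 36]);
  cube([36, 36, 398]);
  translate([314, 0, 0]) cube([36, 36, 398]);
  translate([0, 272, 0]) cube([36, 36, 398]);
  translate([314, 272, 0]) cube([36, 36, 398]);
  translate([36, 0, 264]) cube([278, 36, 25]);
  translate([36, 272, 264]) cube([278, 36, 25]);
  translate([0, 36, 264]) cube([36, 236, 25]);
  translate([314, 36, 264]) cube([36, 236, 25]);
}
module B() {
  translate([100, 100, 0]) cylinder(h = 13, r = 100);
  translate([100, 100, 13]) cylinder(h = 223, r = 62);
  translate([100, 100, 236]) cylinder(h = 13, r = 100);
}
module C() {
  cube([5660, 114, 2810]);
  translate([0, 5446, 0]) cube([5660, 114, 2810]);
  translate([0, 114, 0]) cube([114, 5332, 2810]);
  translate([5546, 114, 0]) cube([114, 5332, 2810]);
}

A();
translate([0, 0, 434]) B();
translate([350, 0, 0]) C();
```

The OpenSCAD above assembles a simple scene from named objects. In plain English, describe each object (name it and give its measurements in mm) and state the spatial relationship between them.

A is a four-legged stool. The seat is a 350×308×36 mm slab whose top surface is at z = 434 mm; four square legs, each 36×36 mm in cross-section, run from the floor (z = 0) to the underside of the seat, each flush with a corner of the seat. Four stretchers, 36 mm wide and 25 mm tall, connect adjacent legs with their undersides at z = 264 mm, each running between the inner faces of the legs it joins and aligned with the legs' outer faces on the other axis.

B is a spool: two coaxial disc flanges of radius 100 mm and thickness 13 mm, joined by a core cylinder of radius 62 mm and height 223 mm. The lower flange rests on z = 0 and the three cylinders share a vertical axis.

C is the wall frame of a small rectangular building: four walls, each 2810 mm tall and 114 mm thick, enclosing a footprint 5660 mm (x) by 5560 mm (y) outside-to-outside, with no floor or roof. The front and back walls (the −y and +y sides) span the full width; the two side walls fit between them.

The spool is on top of the stool. The house frame is against the stool's +x side, with their −y faces flush.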